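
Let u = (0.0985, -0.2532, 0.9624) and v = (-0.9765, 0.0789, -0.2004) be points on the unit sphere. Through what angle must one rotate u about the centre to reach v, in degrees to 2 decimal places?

u·v = -0.3090; |u| = 1.0000, |v| = 1.0000.
cos θ = (u·v)/(|u||v|) = -0.3090, so θ = 108.00°.

108.00°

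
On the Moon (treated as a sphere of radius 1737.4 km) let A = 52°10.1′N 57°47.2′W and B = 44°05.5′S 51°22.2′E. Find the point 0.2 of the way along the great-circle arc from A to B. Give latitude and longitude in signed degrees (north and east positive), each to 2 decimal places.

Central angle δ = 2.3380 rad. Interpolating on the sphere with fraction f = 0.2:
P = [sin((1−f)δ)·A + sin(fδ)·B] / sin δ = 1.3273·A + 0.6262·B in Cartesian coordinates,
giving P = (0.7147, -0.3374, 0.6126), i.e. latitude 37.78°, longitude -25.27°.

37.78°, -25.27°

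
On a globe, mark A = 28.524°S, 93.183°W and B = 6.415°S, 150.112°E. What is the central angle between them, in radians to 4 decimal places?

1.9167 rad

With latitudes φ₁ = -28.524°, φ₂ = -6.415° and longitude difference Δλ = -116.705°:
cos c = sin φ₁ sin φ₂ + cos φ₁ cos φ₂ cos Δλ = (-0.4775)(-0.1117) + (0.8786)(0.9937)(-0.4494) = -0.33902,
so c = arccos(-0.33902) = 1.91667 rad.
So the angular separation is 1.9167 rad.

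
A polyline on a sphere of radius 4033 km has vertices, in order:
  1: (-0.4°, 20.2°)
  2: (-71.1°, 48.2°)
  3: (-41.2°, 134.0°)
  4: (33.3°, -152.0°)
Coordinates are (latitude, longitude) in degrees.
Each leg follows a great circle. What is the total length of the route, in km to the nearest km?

15765 km

Leg 1→2: central angle 1.2739 rad, distance 5137.4 km.
Leg 2→3: central angle 0.8750 rad, distance 3528.7 km.
Leg 3→4: central angle 1.7602 rad, distance 7099.0 km.
Total: 5137.4 + 3528.7 + 7099.0 ≈ 15765 km.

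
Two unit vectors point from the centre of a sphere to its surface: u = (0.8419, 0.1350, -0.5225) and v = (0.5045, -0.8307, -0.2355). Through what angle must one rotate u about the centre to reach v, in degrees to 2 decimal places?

u·v = 0.4356; |u| = 1.0000, |v| = 1.0000.
cos θ = (u·v)/(|u||v|) = 0.4356, so θ = 64.17°.

64.17°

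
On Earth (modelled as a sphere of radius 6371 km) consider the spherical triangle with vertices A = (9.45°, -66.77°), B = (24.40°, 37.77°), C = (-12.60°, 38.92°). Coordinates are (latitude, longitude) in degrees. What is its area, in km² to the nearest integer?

32529966 km²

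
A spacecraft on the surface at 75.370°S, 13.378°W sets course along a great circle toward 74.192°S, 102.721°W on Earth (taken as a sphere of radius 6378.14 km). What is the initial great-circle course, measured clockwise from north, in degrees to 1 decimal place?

228.6°

Δλ = -89.343° = -1.5593 rad.
y = sin Δλ · cos φ₂ = (-0.9999)(0.2724) = -0.2724
x = cos φ₁ sin φ₂ − sin φ₁ cos φ₂ cos Δλ = (0.2526)(-0.9622) − (-0.9676)(0.2724)(0.0115) = -0.2400
θ = atan2(y, x) = -131.38°; adding 360° gives 228.6°.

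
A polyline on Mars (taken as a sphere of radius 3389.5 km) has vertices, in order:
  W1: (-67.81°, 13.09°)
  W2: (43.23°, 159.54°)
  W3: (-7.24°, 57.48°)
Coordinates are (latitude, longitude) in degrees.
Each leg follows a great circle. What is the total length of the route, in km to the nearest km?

Leg W1→W2: central angle 2.6130 rad, distance 8856.9 km.
Leg W2→W3: central angle 1.8104 rad, distance 6136.4 km.
Total: 8856.9 + 6136.4 ≈ 14993 km.

14993 km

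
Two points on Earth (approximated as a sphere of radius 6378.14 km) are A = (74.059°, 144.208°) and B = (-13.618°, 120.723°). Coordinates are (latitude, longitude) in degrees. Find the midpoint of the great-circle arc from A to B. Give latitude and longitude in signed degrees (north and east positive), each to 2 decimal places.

The central angle between A and B is δ = 1.5524 rad.
With f = 0.5, the slerp weights are sin((1−f)δ)/sin δ = 0.7007 and sin(fδ)/sin δ = 0.7007.
Weighted sum of the unit vectors: (0.7007)·(-0.2228,0.1606,0.9615) + (0.7007)·(-0.4965,0.8355,-0.2354) = (-0.5040, 0.6980, 0.5088).
Converting back: φ = atan2(z, √(x²+y²)) = 30.58°, λ = atan2(y, x) = 125.83°.

30.58°, 125.83°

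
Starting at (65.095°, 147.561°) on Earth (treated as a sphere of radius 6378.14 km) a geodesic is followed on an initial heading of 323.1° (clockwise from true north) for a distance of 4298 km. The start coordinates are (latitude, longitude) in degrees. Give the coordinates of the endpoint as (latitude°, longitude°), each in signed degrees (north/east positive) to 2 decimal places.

Angular distance δ = d/R = 4298/6378.14 = 0.67386 rad; initial bearing θ = 5.6392 rad.
sin φ₂ = sin φ₁ cos δ + cos φ₁ sin δ cos θ = (0.9070)(0.7814) + (0.4211)(0.6240)(0.7997) = 0.9189, so φ₂ = 66.76°.
Δλ = atan2(sin θ sin δ cos φ₁, cos δ − sin φ₁ sin φ₂) = atan2(-0.1578, -0.0520) = -108.249°.
λ₂ = 147.561° − 108.249° = 39.31°.

66.76°, 39.31°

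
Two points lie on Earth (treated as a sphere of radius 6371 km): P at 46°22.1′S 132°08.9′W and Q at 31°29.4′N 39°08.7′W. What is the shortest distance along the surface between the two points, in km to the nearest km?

Let φ₁ = -0.8093 rad, φ₂ = 0.5496 rad, and Δλ = 1.6232 rad.
cos c = sin φ₁ sin φ₂ + cos φ₁ cos φ₂ cos Δλ = (-0.7238)(0.5223) + (0.6900)(0.8527)(-0.0524) = -0.40890,
so c = arccos(-0.40890) = 1.99205 rad.
Distance = R·c = 6371 × 1.9920 ≈ 12691 km.

12691 km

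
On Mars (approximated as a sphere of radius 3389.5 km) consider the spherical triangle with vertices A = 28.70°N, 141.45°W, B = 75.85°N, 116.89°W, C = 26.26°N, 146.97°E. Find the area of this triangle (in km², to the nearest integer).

Side lengths (central angles): a = 1.1532, b = 1.0916, c = 0.8491 rad; semiperimeter s = 1.5470.
By l'Huilier's theorem, tan(E/4) = √[tan(s/2) tan((s−a)/2) tan((s−b)/2) tan((s−c)/2)], giving spherical excess E = 0.5097 rad.
Area = E·R² = 0.5097 × (3389.5)² ≈ 5856119 km².

5856119 km²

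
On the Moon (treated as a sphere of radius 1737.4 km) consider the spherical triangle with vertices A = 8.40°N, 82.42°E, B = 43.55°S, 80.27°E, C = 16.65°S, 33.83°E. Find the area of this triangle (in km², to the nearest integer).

1151689 km²

Side lengths (central angles): a = 0.8286, b = 0.9458, c = 0.9073 rad; semiperimeter s = 1.3409.
By l'Huilier's theorem, tan(E/4) = √[tan(s/2) tan((s−a)/2) tan((s−b)/2) tan((s−c)/2)], giving spherical excess E = 0.3815 rad.
Area = E·R² = 0.3815 × (1737.4)² ≈ 1151689 km².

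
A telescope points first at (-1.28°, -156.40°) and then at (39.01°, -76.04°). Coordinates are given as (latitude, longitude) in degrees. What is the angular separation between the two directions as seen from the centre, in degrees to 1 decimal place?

83.3°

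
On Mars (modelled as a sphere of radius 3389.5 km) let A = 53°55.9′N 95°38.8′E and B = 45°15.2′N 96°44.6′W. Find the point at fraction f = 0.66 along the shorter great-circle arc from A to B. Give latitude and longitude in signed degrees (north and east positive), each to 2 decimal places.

72.04°, -107.73°

The central angle between A and B is δ = 1.4007 rad.
With f = 0.66, the slerp weights are sin((1−f)δ)/sin δ = 0.4652 and sin(fδ)/sin δ = 0.8100.
Weighted sum of the unit vectors: (0.4652)·(-0.0579,0.5859,0.8083) + (0.8100)·(-0.0827,-0.6991,0.7102) = (-0.0939, -0.2937, 0.9513).
Converting back: φ = atan2(z, √(x²+y²)) = 72.04°, λ = atan2(y, x) = -107.73°.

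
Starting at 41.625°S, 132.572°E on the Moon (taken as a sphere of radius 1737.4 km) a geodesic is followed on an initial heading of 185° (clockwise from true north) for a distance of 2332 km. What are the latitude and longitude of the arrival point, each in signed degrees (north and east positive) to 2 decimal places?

Angular distance δ = d/R = 2332/1737.4 = 1.34224 rad; initial bearing θ = 3.2289 rad.
sin φ₂ = sin φ₁ cos δ + cos φ₁ sin δ cos θ = (-0.6643)(0.2266) + (0.7475)(0.9740)(-0.9962) = -0.8758, so φ₂ = -61.14°.
Δλ = atan2(sin θ sin δ cos φ₁, cos δ − sin φ₁ sin φ₂) = atan2(-0.0635, -0.3552) = -169.871°.
λ₂ = 132.572° − 169.871° = -37.30°.

-61.14°, -37.30°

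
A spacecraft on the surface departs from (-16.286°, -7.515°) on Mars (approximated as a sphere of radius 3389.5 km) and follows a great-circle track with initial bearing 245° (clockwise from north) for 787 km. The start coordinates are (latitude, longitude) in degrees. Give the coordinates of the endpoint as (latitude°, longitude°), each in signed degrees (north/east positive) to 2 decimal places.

-21.48°, -20.47°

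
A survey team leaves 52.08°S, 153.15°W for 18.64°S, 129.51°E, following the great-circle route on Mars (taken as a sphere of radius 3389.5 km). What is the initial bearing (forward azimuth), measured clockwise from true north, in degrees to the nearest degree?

Δλ = -77.340° = -1.3498 rad.
y = sin Δλ · cos φ₂ = (-0.9757)(0.9475) = -0.9245
x = cos φ₁ sin φ₂ − sin φ₁ cos φ₂ cos Δλ = (0.6146)(-0.3196) − (-0.7889)(0.9475)(0.2192) = -0.0326
θ = atan2(y, x) = -92.02°; adding 360° gives 268°.

268°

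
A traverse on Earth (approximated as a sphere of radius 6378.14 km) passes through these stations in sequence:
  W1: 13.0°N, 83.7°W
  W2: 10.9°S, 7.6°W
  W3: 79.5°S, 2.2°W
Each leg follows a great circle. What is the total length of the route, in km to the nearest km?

Leg W1→W2: central angle 1.3824 rad, distance 8817.0 km.
Leg W2→W3: central angle 1.1981 rad, distance 7642.0 km.
Total: 8817.0 + 7642.0 ≈ 16459 km.

16459 km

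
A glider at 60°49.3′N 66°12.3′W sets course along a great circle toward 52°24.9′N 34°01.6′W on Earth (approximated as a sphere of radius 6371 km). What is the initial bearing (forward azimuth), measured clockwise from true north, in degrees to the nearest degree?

101°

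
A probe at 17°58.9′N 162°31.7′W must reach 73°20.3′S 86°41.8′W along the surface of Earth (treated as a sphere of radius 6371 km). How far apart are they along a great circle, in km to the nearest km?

With latitudes φ₁ = 17.982°, φ₂ = -73.338° and longitude difference Δλ = 75.832°:
cos c = sin φ₁ sin φ₂ + cos φ₁ cos φ₂ cos Δλ = (0.3087)(-0.9580) + (0.9512)(0.2867)(0.2448) = -0.22900,
so c = arccos(-0.22900) = 1.80184 rad.
Distance = R·c = 6371 × 1.8018 ≈ 11480 km.

11480 km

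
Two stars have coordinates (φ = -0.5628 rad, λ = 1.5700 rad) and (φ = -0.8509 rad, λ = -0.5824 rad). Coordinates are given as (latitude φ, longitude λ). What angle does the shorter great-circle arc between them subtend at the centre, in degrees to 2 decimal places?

In radians: φ₁ = -0.5628, φ₂ = -0.8509, Δλ = -123.323° = -2.1524 rad.
Haversine: a = sin²(Δφ/2) + cos φ₁ cos φ₂ sin²(Δλ/2) = 0.0206 + (0.8458)(0.6593)(0.7747) = 0.45258.
Central angle c = 2·arcsin(√a) = 1.47582 rad.
So the angular separation is 84.56°.

84.56°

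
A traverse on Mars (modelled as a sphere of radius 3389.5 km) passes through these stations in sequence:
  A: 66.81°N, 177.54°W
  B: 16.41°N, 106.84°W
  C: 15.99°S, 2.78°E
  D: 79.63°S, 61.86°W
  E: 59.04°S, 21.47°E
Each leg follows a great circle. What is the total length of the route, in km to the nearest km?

Leg A→B: central angle 1.1761 rad, distance 3986.4 km.
Leg B→C: central angle 1.9687 rad, distance 6672.8 km.
Leg C→D: central angle 1.2185 rad, distance 4130.0 km.
Leg D→E: central angle 0.5466 rad, distance 1852.8 km.
Total: 3986.4 + 6672.8 + 4130.0 + 1852.8 ≈ 16642 km.

16642 km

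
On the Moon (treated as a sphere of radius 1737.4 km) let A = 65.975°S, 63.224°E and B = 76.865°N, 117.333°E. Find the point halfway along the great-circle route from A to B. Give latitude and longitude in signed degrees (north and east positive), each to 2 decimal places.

The central angle between A and B is δ = 2.5594 rad.
With f = 0.5, the slerp weights are sin((1−f)δ)/sin δ = 1.7420 and sin(fδ)/sin δ = 1.7420.
Weighted sum of the unit vectors: (1.7420)·(0.1834,0.3635,-0.9134) + (1.7420)·(-0.1043,0.2019,0.9738) = (0.1377, 0.9849, 0.1053).
Converting back: φ = atan2(z, √(x²+y²)) = 6.05°, λ = atan2(y, x) = 82.04°.

6.05°, 82.04°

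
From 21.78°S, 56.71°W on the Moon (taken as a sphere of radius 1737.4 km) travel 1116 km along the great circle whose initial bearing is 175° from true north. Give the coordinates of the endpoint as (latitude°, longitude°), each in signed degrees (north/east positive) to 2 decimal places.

-58.35°, -51.00°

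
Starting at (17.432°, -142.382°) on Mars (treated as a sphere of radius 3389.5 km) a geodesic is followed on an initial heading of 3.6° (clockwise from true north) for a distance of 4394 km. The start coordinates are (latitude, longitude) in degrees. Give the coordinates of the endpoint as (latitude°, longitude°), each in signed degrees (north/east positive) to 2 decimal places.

86.15°, -26.57°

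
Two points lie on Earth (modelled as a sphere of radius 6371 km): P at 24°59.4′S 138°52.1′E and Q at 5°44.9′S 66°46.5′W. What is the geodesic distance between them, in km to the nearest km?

In radians: φ₁ = -0.4362, φ₂ = -0.1003, Δλ = 154.357° = 2.6940 rad.
cos c = sin φ₁ sin φ₂ + cos φ₁ cos φ₂ cos Δλ = (-0.4225)(-0.1002) + (0.9064)(0.9950)(-0.9015) = -0.77069,
so c = arccos(-0.77069) = 2.45071 rad.
Distance = R·c = 6371 × 2.4507 ≈ 15613 km.

15613 km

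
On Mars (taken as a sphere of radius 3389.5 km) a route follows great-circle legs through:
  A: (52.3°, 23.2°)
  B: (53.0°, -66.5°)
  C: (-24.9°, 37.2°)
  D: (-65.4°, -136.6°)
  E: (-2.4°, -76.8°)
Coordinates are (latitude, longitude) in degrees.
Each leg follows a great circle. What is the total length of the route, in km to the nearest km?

19739 km

Leg A→B: central angle 0.8843 rad, distance 2997.4 km.
Leg B→C: central angle 2.0550 rad, distance 6965.6 km.
Leg C→D: central angle 1.5634 rad, distance 5299.0 km.
Leg D→E: central angle 1.3209 rad, distance 4477.2 km.
Total: 2997.4 + 6965.6 + 5299.0 + 4477.2 ≈ 19739 km.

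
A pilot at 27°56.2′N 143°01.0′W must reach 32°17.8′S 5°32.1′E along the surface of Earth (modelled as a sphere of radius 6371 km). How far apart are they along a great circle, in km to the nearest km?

In radians: φ₁ = 0.4876, φ₂ = -0.5637, Δλ = 148.552° = 2.5927 rad.
cos c = sin φ₁ sin φ₂ + cos φ₁ cos φ₂ cos Δλ = (0.4685)(-0.5343) + (0.8835)(0.8453)(-0.8531) = -0.88741,
so c = arccos(-0.88741) = 2.66249 rad.
Distance = R·c = 6371 × 2.6625 ≈ 16963 km.

16963 km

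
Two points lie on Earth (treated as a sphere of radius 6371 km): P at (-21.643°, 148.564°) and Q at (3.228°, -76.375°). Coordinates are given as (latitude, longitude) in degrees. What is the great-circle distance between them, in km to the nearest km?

In radians: φ₁ = -0.3777, φ₂ = 0.0563, Δλ = 135.061° = 2.3573 rad.
cos c = sin φ₁ sin φ₂ + cos φ₁ cos φ₂ cos Δλ = (-0.3688)(0.0563) + (0.9295)(0.9984)(-0.7079) = -0.67768,
so c = arccos(-0.67768) = 2.31540 rad.
Distance = R·c = 6371 × 2.3154 ≈ 14751 km.

14751 km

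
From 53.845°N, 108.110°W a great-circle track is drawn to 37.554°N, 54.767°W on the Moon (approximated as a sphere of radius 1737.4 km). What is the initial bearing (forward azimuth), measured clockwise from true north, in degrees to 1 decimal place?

92.0°

Δλ = 53.343° = 0.9310 rad.
y = sin Δλ · cos φ₂ = (0.8022)(0.7928) = 0.6360
x = cos φ₁ sin φ₂ − sin φ₁ cos φ₂ cos Δλ = (0.5900)(0.6095) − (0.8074)(0.7928)(0.5970) = -0.0226
θ = atan2(y, x) = 92.03°, so the bearing is 92.0°.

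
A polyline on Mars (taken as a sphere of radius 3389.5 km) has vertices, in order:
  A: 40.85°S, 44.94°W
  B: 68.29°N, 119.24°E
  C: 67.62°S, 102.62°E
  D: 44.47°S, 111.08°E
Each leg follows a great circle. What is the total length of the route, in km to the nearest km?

18413 km

Leg A→B: central angle 2.6402 rad, distance 8948.8 km.
Leg B→C: central angle 2.3806 rad, distance 8068.9 km.
Leg C→D: central angle 0.4115 rad, distance 1394.8 km.
Total: 8948.8 + 8068.9 + 1394.8 ≈ 18413 km.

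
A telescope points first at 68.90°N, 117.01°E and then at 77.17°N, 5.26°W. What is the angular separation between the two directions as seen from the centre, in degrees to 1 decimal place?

Let φ₁ = 1.2025 rad, φ₂ = 1.3469 rad, and Δλ = -2.1340 rad.
Haversine: a = sin²(Δφ/2) + cos φ₁ cos φ₂ sin²(Δλ/2) = 0.0052 + (0.3600)(0.2221)(0.7670) = 0.06651.
Central angle c = 2·arcsin(√a) = 0.52169 rad.
So the angular separation is 29.9°.

29.9°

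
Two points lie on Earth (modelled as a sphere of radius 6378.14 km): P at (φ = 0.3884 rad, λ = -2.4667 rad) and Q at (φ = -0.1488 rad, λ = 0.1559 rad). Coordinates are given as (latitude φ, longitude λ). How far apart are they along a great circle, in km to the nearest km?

In radians: φ₁ = 0.3884, φ₂ = -0.1488, Δλ = 150.264° = 2.6226 rad.
cos c = sin φ₁ sin φ₂ + cos φ₁ cos φ₂ cos Δλ = (0.3787)(-0.1483) + (0.9255)(0.9889)(-0.8683) = -0.85091,
so c = arccos(-0.85091) = 2.58851 rad.
Distance = R·c = 6378.14 × 2.5885 ≈ 16510 km.

16510 km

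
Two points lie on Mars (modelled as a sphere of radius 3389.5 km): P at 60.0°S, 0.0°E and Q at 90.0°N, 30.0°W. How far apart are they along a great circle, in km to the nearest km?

8874 km

With latitudes φ₁ = -60.000°, φ₂ = 90.000° and longitude difference Δλ = -30.000°:
cos c = sin φ₁ sin φ₂ + cos φ₁ cos φ₂ cos Δλ = (-0.8660)(1.0000) + (0.5000)(0.0000)(0.8660) = -0.86603,
so c = arccos(-0.86603) = 2.61799 rad.
Distance = R·c = 3389.5 × 2.6180 ≈ 8874 km.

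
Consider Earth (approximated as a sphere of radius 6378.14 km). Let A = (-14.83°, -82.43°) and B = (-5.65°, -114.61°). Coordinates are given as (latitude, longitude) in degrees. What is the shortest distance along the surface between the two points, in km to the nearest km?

3665 km

Let φ₁ = -0.2588 rad, φ₂ = -0.0986 rad, and Δλ = -0.5616 rad.
cos c = sin φ₁ sin φ₂ + cos φ₁ cos φ₂ cos Δλ = (-0.2560)(-0.0985) + (0.9667)(0.9951)(0.8464) = 0.83941,
so c = arccos(0.83941) = 0.57460 rad.
Distance = R·c = 6378.14 × 0.5746 ≈ 3665 km.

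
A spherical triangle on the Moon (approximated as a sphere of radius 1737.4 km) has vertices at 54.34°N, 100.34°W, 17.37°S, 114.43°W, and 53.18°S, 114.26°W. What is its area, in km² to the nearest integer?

Side lengths (central angles): a = 0.6250, b = 1.8874, c = 1.2692 rad; semiperimeter s = 1.8908.
By l'Huilier's theorem, tan(E/4) = √[tan(s/2) tan((s−a)/2) tan((s−b)/2) tan((s−c)/2)], giving spherical excess E = 0.0942 rad.
Area = E·R² = 0.0942 × (1737.4)² ≈ 284444 km².

284444 km²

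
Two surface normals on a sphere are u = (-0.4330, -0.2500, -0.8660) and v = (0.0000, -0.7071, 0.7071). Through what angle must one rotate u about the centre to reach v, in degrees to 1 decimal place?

u·v = -0.4356; |u| = 1.0000, |v| = 1.0000.
cos θ = (u·v)/(|u||v|) = -0.4356, so θ = 115.8°.

115.8°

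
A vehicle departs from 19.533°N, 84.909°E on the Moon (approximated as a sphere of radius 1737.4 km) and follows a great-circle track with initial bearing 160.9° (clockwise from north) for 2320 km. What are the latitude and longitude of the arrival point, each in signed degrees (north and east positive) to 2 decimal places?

-52.00°, 116.03°

Angular distance δ = d/R = 2320/1737.4 = 1.33533 rad; initial bearing θ = 2.8082 rad.
sin φ₂ = sin φ₁ cos δ + cos φ₁ sin δ cos θ = (0.3343)(0.2333) + (0.9424)(0.9724)(-0.9449) = -0.7880, so φ₂ = -52.00°.
Δλ = atan2(sin θ sin δ cos φ₁, cos δ − sin φ₁ sin φ₂) = atan2(0.2999, 0.4968) = 31.118°.
λ₂ = 84.909° + 31.118° = 116.03°.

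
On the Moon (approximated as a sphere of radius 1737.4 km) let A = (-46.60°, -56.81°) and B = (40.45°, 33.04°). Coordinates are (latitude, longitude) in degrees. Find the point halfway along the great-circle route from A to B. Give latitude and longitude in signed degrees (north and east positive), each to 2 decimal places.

Central angle δ = 2.0601 rad. Interpolating on the sphere with fraction f = 0.5:
P = [sin((1−f)δ)·A + sin(fδ)·B] / sin δ = 0.9713·A + 0.9713·B in Cartesian coordinates,
giving P = (0.9849, -0.1555, -0.0756), i.e. latitude -4.33°, longitude -8.97°.

-4.33°, -8.97°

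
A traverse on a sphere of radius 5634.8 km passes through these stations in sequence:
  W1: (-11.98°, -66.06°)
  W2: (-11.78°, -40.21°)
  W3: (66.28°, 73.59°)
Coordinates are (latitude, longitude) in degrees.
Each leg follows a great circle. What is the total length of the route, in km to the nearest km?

13328 km

Leg W1→W2: central angle 0.4414 rad, distance 2487.0 km.
Leg W2→W3: central angle 1.9239 rad, distance 10840.9 km.
Total: 2487.0 + 10840.9 ≈ 13328 km.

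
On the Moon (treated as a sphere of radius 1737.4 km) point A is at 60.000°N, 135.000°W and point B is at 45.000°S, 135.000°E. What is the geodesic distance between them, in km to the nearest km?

Let φ₁ = 1.0472 rad, φ₂ = -0.7854 rad, and Δλ = -1.5708 rad.
cos c = sin φ₁ sin φ₂ + cos φ₁ cos φ₂ cos Δλ = (0.8660)(-0.7071) + (0.5000)(0.7071)(0.0000) = -0.61237,
so c = arccos(-0.61237) = 2.22985 rad.
Distance = R·c = 1737.4 × 2.2299 ≈ 3874 km.

3874 km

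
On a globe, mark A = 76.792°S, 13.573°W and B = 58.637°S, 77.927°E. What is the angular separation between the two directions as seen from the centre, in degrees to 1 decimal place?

34.1°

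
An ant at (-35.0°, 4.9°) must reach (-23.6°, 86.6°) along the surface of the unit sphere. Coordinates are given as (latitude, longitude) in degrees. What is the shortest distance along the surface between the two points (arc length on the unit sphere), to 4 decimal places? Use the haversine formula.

In radians: φ₁ = -0.6109, φ₂ = -0.4119, Δλ = 81.700° = 1.4259 rad.
Haversine: a = sin²(Δφ/2) + cos φ₁ cos φ₂ sin²(Δλ/2) = 0.0099 + (0.8192)(0.9164)(0.4278) = 0.33100.
Central angle c = 2·arcsin(√a) = 1.22602 rad.
On the unit sphere the arc length equals the central angle: 1.2260.

1.2260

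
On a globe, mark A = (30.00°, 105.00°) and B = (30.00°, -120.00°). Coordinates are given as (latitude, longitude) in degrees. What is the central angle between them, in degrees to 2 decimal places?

Let φ₁ = 0.5236 rad, φ₂ = 0.5236 rad, and Δλ = 2.3562 rad.
cos c = sin φ₁ sin φ₂ + cos φ₁ cos φ₂ cos Δλ = (0.5000)(0.5000) + (0.8660)(0.8660)(-0.7071) = -0.28033,
so c = arccos(-0.28033) = 1.85493 rad.
So the angular separation is 106.28°.

106.28°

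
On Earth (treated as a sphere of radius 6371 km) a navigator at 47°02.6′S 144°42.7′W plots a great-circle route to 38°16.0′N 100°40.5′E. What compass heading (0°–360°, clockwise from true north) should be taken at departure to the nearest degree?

With φ₁ = -0.8211, φ₂ = 0.6679, Δλ = -2.0004 rad, the forward-azimuth formula gives
θ = atan2( sin Δλ cos φ₂ , cos φ₁ sin φ₂ − sin φ₁ cos φ₂ cos Δλ ) = atan2(-0.7138, 0.1827) = -75.64°.
Adding 360° brings this into [0°, 360°): 284°.

284°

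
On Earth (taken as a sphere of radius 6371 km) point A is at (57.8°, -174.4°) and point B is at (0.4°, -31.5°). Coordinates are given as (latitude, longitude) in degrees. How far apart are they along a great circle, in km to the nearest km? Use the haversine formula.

12763 km

With latitudes φ₁ = 57.800°, φ₂ = 0.400° and longitude difference Δλ = 142.900°:
Haversine: a = sin²(Δφ/2) + cos φ₁ cos φ₂ sin²(Δλ/2) = 0.2306 + (0.5329)(1.0000)(0.8988) = 0.70955.
Central angle c = 2·arcsin(√a) = 2.00325 rad.
Distance = R·c = 6371 × 2.0032 ≈ 12763 km.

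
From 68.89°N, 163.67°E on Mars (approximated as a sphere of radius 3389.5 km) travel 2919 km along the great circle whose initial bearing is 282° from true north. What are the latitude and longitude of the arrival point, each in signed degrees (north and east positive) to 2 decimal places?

Angular distance δ = d/R = 2919/3389.5 = 0.86119 rad; initial bearing θ = 4.9218 rad.
sin φ₂ = sin φ₁ cos δ + cos φ₁ sin δ cos θ = (0.9329)(0.6515) + (0.3602)(0.7586)(0.2079) = 0.6646, so φ₂ = 41.65°.
Δλ = atan2(sin θ sin δ cos φ₁, cos δ − sin φ₁ sin φ₂) = atan2(-0.2673, 0.0315) = -83.274°.
λ₂ = 163.670° − 83.274° = 80.40°.

41.65°, 80.40°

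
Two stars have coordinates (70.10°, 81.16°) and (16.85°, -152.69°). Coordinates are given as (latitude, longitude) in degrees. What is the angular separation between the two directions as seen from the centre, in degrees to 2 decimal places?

In radians: φ₁ = 1.2235, φ₂ = 0.2941, Δλ = 126.150° = 2.2017 rad.
Haversine: a = sin²(Δφ/2) + cos φ₁ cos φ₂ sin²(Δλ/2) = 0.2008 + (0.3404)(0.9571)(0.7950) = 0.45981.
Central angle c = 2·arcsin(√a) = 1.49032 rad.
So the angular separation is 85.39°.

85.39°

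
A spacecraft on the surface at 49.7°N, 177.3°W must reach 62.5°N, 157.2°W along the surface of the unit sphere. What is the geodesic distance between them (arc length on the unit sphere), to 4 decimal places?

Let φ₁ = 0.8674 rad, φ₂ = 1.0908 rad, and Δλ = 0.3508 rad.
Haversine: a = sin²(Δφ/2) + cos φ₁ cos φ₂ sin²(Δλ/2) = 0.0124 + (0.6468)(0.4617)(0.0305) = 0.02152.
Central angle c = 2·arcsin(√a) = 0.29446 rad.
On the unit sphere the arc length equals the central angle: 0.2945.

0.2945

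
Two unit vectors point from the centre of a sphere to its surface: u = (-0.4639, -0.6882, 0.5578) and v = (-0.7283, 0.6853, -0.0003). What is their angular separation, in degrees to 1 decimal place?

97.7°

u·v = -0.1339; |u| = 1.0000, |v| = 1.0000.
cos θ = (u·v)/(|u||v|) = -0.1339, so θ = 97.7°.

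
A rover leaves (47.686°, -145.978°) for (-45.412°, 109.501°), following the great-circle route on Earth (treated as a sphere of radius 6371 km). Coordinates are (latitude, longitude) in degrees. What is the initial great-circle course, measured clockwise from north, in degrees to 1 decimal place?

242.8°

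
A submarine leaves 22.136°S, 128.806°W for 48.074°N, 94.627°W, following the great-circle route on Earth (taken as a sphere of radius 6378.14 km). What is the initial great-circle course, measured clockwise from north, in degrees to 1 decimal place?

With φ₁ = -0.3863, φ₂ = 0.8390, Δλ = 0.5965 rad, the forward-azimuth formula gives
θ = atan2( sin Δλ cos φ₂ , cos φ₁ sin φ₂ − sin φ₁ cos φ₂ cos Δλ ) = atan2(0.3754, 0.8975) = 22.70°.
So the initial bearing is 22.7°.

22.7°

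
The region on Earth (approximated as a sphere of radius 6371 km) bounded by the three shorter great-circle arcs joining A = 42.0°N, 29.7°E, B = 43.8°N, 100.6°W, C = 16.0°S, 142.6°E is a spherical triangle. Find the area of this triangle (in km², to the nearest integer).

111616893 km²

Side lengths (central angles): a = 2.0986, b = 2.0515, c = 1.4543 rad; semiperimeter s = 2.8022.
By l'Huilier's theorem, tan(E/4) = √[tan(s/2) tan((s−a)/2) tan((s−b)/2) tan((s−c)/2)], giving spherical excess E = 2.7499 rad.
Area = E·R² = 2.7499 × (6371)² ≈ 111616893 km².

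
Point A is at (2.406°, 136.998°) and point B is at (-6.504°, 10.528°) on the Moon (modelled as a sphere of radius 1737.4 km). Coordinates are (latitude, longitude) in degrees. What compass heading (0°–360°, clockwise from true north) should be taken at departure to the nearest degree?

Δλ = -126.470° = -2.2073 rad.
y = sin Δλ · cos φ₂ = (-0.8042)(0.9936) = -0.7990
x = cos φ₁ sin φ₂ − sin φ₁ cos φ₂ cos Δλ = (0.9991)(-0.1133) − (0.0420)(0.9936)(-0.5944) = -0.0884
θ = atan2(y, x) = -96.31°; adding 360° gives 264°.

264°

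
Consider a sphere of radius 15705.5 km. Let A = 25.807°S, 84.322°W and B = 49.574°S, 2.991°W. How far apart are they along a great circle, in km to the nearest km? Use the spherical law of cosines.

In radians: φ₁ = -0.4504, φ₂ = -0.8652, Δλ = 81.331° = 1.4195 rad.
cos c = sin φ₁ sin φ₂ + cos φ₁ cos φ₂ cos Δλ = (-0.4353)(-0.7612) + (0.9003)(0.6485)(0.1507) = 0.41939,
so c = arccos(0.41939) = 1.13802 rad.
Distance = R·c = 15705.5 × 1.1380 ≈ 17873 km.

17873 km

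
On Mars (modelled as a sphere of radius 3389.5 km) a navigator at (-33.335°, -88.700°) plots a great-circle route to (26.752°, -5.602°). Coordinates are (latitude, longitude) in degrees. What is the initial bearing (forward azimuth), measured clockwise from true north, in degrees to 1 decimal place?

63.9°

With φ₁ = -0.5818, φ₂ = 0.4669, Δλ = 1.4503 rad, the forward-azimuth formula gives
θ = atan2( sin Δλ cos φ₂ , cos φ₁ sin φ₂ − sin φ₁ cos φ₂ cos Δλ ) = atan2(0.8865, 0.4350) = 63.86°.
So the initial bearing is 63.9°.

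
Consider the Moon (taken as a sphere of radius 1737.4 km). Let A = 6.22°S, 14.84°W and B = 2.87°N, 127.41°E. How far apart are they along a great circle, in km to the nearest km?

In radians: φ₁ = -0.1086, φ₂ = 0.0501, Δλ = 142.250° = 2.4827 rad.
cos c = sin φ₁ sin φ₂ + cos φ₁ cos φ₂ cos Δλ = (-0.1083)(0.0501) + (0.9941)(0.9987)(-0.7907) = -0.79047,
so c = arccos(-0.79047) = 2.48238 rad.
Distance = R·c = 1737.4 × 2.4824 ≈ 4313 km.

4313 km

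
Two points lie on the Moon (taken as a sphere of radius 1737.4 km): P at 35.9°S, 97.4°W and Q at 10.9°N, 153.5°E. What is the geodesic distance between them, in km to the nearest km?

In radians: φ₁ = -0.6266, φ₂ = 0.1902, Δλ = -109.100° = -1.9042 rad.
cos c = sin φ₁ sin φ₂ + cos φ₁ cos φ₂ cos Δλ = (-0.5864)(0.1891) + (0.8100)(0.9820)(-0.3272) = -0.37116,
so c = arccos(-0.37116) = 1.95105 rad.
Distance = R·c = 1737.4 × 1.9511 ≈ 3390 km.

3390 km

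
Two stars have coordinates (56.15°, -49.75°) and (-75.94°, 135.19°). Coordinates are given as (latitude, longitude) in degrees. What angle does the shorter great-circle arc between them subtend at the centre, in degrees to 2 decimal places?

160.13°

Let φ₁ = 0.9800 rad, φ₂ = -1.3254 rad, and Δλ = -3.0554 rad.
Haversine: a = sin²(Δφ/2) + cos φ₁ cos φ₂ sin²(Δλ/2) = 0.8351 + (0.5570)(0.2429)(0.9981) = 0.97022.
Central angle c = 2·arcsin(√a) = 2.79471 rad.
So the angular separation is 160.13°.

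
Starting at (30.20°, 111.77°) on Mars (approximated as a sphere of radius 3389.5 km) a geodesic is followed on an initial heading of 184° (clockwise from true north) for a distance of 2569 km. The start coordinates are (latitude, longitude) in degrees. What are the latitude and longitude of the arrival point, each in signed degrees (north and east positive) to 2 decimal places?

Angular distance δ = d/R = 2569/3389.5 = 0.75793 rad; initial bearing θ = 3.2114 rad.
sin φ₂ = sin φ₁ cos δ + cos φ₁ sin δ cos θ = (0.5030)(0.7263) + (0.8643)(0.6874)(-0.9976) = -0.2273, so φ₂ = -13.14°.
Δλ = atan2(sin θ sin δ cos φ₁, cos δ − sin φ₁ sin φ₂) = atan2(-0.0414, 0.8406) = -2.822°.
λ₂ = 111.770° − 2.822° = 108.95°.

-13.14°, 108.95°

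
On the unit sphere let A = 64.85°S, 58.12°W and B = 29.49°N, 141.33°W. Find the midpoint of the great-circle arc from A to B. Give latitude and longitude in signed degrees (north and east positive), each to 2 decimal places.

-22.18°, -116.71°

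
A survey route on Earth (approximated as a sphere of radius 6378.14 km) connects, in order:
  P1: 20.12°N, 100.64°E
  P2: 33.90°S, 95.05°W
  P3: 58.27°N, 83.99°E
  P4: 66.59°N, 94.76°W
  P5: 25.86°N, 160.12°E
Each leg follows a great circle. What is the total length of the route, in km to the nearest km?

Leg P1→P2: central angle 2.7999 rad, distance 17857.9 km.
Leg P2→P3: central angle 2.7161 rad, distance 17323.7 km.
Leg P3→P4: central angle 0.9623 rad, distance 6137.8 km.
Leg P4→P5: central angle 1.2587 rad, distance 8028.4 km.
Total: 17857.9 + 17323.7 + 6137.8 + 8028.4 ≈ 49348 km.

49348 km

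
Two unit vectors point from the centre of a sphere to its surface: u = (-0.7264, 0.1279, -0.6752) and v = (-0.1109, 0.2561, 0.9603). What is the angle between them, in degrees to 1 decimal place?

122.3°

u·v = -0.5351; |u| = 1.0000, |v| = 1.0000.
cos θ = (u·v)/(|u||v|) = -0.5351, so θ = 122.3°.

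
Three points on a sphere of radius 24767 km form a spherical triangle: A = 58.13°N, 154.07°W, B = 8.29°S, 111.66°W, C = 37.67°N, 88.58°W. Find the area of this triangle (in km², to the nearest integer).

Side lengths (central angles): a = 0.8861, b = 0.8060, c = 1.3043 rad; semiperimeter s = 1.4982.
By l'Huilier's theorem, tan(E/4) = √[tan(s/2) tan((s−a)/2) tan((s−b)/2) tan((s−c)/2)], giving spherical excess E = 0.4047 rad.
Area = E·R² = 0.4047 × (24767)² ≈ 248225094 km².

248225094 km²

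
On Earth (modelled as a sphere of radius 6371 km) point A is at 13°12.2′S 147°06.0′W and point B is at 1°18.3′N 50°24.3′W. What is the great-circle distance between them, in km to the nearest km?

10765 km

Let φ₁ = -0.2304 rad, φ₂ = 0.0228 rad, and Δλ = 1.6876 rad.
Haversine: a = sin²(Δφ/2) + cos φ₁ cos φ₂ sin²(Δλ/2) = 0.0159 + (0.9736)(0.9997)(0.5583) = 0.55934.
Central angle c = 2·arcsin(√a) = 1.68975 rad.
Distance = R·c = 6371 × 1.6898 ≈ 10765 km.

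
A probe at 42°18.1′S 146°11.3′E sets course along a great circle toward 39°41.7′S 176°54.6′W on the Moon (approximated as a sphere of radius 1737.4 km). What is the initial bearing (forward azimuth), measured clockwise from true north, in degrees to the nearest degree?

Δλ = 36.902° = 0.6441 rad.
y = sin Δλ · cos φ₂ = (0.6004)(0.7695) = 0.4620
x = cos φ₁ sin φ₂ − sin φ₁ cos φ₂ cos Δλ = (0.7396)(-0.6387) − (-0.6730)(0.7695)(0.7997) = -0.0583
θ = atan2(y, x) = 97.19°, so the bearing is 97°.

97°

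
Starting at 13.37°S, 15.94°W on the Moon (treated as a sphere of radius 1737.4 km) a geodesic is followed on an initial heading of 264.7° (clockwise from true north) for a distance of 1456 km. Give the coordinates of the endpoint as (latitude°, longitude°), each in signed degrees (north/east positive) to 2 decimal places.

-12.80°, -65.32°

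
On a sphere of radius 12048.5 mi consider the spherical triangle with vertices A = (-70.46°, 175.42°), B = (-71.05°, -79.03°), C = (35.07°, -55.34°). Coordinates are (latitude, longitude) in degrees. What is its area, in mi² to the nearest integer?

54175876 mi²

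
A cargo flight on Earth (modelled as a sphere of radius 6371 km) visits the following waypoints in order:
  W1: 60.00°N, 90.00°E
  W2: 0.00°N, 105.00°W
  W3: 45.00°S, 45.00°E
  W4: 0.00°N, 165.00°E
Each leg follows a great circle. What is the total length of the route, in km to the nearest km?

Leg W1→W2: central angle 2.0748 rad, distance 13218.8 km.
Leg W2→W3: central angle 2.2299 rad, distance 14206.4 km.
Leg W3→W4: central angle 1.9322 rad, distance 12309.8 km.
Total: 13218.8 + 14206.4 + 12309.8 ≈ 39735 km.

39735 km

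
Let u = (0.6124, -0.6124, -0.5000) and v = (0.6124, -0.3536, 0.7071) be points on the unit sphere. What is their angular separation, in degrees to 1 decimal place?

u·v = 0.2380; |u| = 1.0000, |v| = 1.0000.
cos θ = (u·v)/(|u||v|) = 0.2380, so θ = 76.2°.

76.2°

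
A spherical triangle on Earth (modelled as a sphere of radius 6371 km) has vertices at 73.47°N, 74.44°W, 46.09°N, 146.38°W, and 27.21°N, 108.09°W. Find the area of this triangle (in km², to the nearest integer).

Side lengths (central angles): a = 0.6206, b = 0.8645, c = 0.7200 rad; semiperimeter s = 1.1026.
By l'Huilier's theorem, tan(E/4) = √[tan(s/2) tan((s−a)/2) tan((s−b)/2) tan((s−c)/2)], giving spherical excess E = 0.2363 rad.
Area = E·R² = 0.2363 × (6371)² ≈ 9593007 km².

9593007 km²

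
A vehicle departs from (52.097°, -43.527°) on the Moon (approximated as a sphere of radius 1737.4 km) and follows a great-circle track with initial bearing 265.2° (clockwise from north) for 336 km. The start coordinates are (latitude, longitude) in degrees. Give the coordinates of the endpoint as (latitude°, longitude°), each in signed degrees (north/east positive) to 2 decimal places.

49.86°, -60.81°

Angular distance δ = d/R = 336/1737.4 = 0.19339 rad; initial bearing θ = 4.6286 rad.
sin φ₂ = sin φ₁ cos δ + cos φ₁ sin δ cos θ = (0.7891)(0.9814) + (0.6143)(0.1922)(-0.0837) = 0.7645, so φ₂ = 49.86°.
Δλ = atan2(sin θ sin δ cos φ₁, cos δ − sin φ₁ sin φ₂) = atan2(-0.1177, 0.3782) = -17.282°.
λ₂ = -43.527° − 17.282° = -60.81°.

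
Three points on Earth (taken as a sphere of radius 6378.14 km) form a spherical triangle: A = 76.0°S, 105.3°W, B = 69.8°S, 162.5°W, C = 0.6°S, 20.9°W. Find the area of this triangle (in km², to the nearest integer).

874469 km²

Side lengths (central angles): a = 1.8346, b = 1.5370, c = 0.2982 rad; semiperimeter s = 1.8349.
By l'Huilier's theorem, tan(E/4) = √[tan(s/2) tan((s−a)/2) tan((s−b)/2) tan((s−c)/2)], giving spherical excess E = 0.0215 rad.
Area = E·R² = 0.0215 × (6378.14)² ≈ 874469 km².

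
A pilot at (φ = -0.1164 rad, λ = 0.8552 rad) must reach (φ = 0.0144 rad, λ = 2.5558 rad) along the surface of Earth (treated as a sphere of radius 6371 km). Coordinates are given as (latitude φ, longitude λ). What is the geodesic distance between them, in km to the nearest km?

10840 km

With latitudes φ₁ = -6.669°, φ₂ = 0.825° and longitude difference Δλ = 97.437°:
cos c = sin φ₁ sin φ₂ + cos φ₁ cos φ₂ cos Δλ = (-0.1161)(0.0144) + (0.9932)(0.9999)(-0.1294) = -0.13022,
so c = arccos(-0.13022) = 1.70139 rad.
Distance = R·c = 6371 × 1.7014 ≈ 10840 km.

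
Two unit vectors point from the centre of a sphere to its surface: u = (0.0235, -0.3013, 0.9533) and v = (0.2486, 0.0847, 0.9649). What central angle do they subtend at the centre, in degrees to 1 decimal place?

25.8°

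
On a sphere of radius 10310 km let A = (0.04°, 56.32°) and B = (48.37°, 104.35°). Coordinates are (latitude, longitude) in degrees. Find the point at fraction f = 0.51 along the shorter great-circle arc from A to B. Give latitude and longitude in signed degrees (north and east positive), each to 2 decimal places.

26.61°, 75.64°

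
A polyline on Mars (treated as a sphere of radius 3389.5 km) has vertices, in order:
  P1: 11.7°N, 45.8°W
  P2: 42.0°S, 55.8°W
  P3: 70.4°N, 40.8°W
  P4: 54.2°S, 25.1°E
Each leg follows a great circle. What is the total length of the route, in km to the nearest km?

17781 km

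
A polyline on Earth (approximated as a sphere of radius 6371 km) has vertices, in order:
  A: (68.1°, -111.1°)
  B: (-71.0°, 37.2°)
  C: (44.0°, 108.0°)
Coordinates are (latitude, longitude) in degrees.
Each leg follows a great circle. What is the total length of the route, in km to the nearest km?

Leg A→B: central angle 2.9443 rad, distance 18758.2 km.
Leg B→C: central angle 2.1893 rad, distance 13947.9 km.
Total: 18758.2 + 13947.9 ≈ 32706 km.

32706 km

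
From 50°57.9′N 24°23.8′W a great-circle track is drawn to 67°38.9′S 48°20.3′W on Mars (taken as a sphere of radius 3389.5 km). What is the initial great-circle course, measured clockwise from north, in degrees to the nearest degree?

With φ₁ = 0.8895, φ₂ = -1.1807, Δλ = -0.4179 rad, the forward-azimuth formula gives
θ = atan2( sin Δλ cos φ₂ , cos φ₁ sin φ₂ − sin φ₁ cos φ₂ cos Δλ ) = atan2(-0.1543, -0.8525) = -169.74°.
Adding 360° brings this into [0°, 360°): 190°.

190°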